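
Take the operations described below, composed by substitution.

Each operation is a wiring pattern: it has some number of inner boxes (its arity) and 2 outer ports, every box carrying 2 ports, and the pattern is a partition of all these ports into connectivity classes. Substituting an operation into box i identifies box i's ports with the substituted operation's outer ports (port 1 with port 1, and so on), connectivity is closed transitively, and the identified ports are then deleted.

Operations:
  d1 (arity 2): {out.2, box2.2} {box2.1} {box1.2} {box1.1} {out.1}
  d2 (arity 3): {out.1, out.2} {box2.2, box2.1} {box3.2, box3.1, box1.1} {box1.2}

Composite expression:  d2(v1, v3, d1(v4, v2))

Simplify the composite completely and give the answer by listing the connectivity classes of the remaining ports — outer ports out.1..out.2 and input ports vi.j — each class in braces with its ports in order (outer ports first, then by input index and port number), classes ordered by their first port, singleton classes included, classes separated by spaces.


{out.1, out.2} {v1.1, v2.2} {v1.2} {v2.1} {v3.1, v3.2} {v4.1} {v4.2}

Substituting into d2 glues patterns; closure does the rest.
after d1, the pattern on (v4, v2) reads {out.1} {out.2, v2.2} {v2.1} {v4.1} {v4.2} (out.j = its outer ports)
after d2, the pattern on (v1, v3, v4, v2) reads {out.1, out.2} {v1.1, v2.2} {v1.2} {v2.1} {v3.1, v3.2} {v4.1} {v4.2} (out.j = its outer ports)


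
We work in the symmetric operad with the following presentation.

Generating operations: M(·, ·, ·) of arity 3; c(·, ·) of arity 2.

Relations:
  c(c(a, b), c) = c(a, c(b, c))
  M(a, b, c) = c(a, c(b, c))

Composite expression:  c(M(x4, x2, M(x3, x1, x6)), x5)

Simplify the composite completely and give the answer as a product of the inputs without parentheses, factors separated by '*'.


x4 * x2 * x3 * x1 * x6 * x5

The c-tree's shape is irrelevant; the x-reading-order decides.
M(x3, x1, x6) flattens to x3 * x1 * x6
M(x4, x2, M(x3, x1, x6)) flattens to x4 * x2 * x3 * x1 * x6
c(M(x4, x2, M(x3, x1, x6)), x5) flattens to x4 * x2 * x3 * x1 * x6 * x5


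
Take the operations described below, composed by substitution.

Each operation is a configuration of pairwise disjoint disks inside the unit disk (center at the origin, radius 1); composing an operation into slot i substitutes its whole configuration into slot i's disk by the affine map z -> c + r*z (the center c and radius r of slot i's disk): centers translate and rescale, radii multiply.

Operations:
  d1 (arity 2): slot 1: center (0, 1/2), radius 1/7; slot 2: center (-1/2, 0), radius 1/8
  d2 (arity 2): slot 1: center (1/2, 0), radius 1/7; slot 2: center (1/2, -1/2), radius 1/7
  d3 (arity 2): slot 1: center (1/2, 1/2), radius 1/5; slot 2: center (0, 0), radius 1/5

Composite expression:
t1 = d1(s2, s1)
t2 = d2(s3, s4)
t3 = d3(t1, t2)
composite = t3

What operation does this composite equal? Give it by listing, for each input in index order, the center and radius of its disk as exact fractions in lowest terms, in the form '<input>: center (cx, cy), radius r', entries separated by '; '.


s1: center (2/5, 1/2), radius 1/40; s2: center (1/2, 3/5), radius 1/35; s3: center (1/10, 0), radius 1/35; s4: center (1/10, -1/10), radius 1/35

Affine substitution under d3: radii multiply and s-centers shift.
input s2: applying the 2 nested substitutions gives center (1/2, 3/5), radius 1/35
input s1: applying the 2 nested substitutions gives center (2/5, 1/2), radius 1/40
input s3: applying the 2 nested substitutions gives center (1/10, 0), radius 1/35
input s4: applying the 2 nested substitutions gives center (1/10, -1/10), radius 1/35


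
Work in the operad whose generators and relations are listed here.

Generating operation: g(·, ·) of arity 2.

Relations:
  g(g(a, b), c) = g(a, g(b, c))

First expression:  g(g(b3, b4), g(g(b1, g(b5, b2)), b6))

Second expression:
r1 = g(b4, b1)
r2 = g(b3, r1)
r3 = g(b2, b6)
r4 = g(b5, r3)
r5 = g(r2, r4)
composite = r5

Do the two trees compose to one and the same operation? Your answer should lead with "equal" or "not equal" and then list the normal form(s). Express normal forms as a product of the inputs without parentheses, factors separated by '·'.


equal; the common form is b3 · b4 · b1 · b5 · b2 · b6

Reducing the first expression gives b3 · b4 · b1 · b5 · b2 · b6
Reducing the second expression gives b3 · b4 · b1 · b5 · b2 · b6
The normal forms match — equal.


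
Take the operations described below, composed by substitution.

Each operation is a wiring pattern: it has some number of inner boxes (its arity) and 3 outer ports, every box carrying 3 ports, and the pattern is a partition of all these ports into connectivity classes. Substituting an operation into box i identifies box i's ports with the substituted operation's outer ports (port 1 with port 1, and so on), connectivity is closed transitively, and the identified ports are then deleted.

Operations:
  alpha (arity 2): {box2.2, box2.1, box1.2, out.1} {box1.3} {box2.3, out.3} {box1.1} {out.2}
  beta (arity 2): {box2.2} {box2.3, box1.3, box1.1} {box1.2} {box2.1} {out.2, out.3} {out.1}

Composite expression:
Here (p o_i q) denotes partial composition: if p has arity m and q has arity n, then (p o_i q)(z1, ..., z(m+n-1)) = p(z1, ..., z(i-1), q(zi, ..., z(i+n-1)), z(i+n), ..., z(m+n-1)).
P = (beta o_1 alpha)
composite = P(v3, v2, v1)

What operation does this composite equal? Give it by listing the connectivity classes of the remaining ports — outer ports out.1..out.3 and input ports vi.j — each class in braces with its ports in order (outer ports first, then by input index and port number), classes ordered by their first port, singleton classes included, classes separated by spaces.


{out.1} {out.2, out.3} {v1.1} {v1.2} {v1.3, v2.1, v2.2, v2.3, v3.2} {v3.1} {v3.3}

Substituting into beta glues patterns; closure does the rest.
through alpha, on inputs (v3, v2): {out.1, v2.1, v2.2, v3.2} {out.2} {out.3, v2.3} {v3.1} {v3.3} (out.j = stage outer ports)
through beta, on inputs (v3, v2, v1): {out.1} {out.2, out.3} {v1.1} {v1.2} {v1.3, v2.1, v2.2, v2.3, v3.2} {v3.1} {v3.3} (out.j = stage outer ports)


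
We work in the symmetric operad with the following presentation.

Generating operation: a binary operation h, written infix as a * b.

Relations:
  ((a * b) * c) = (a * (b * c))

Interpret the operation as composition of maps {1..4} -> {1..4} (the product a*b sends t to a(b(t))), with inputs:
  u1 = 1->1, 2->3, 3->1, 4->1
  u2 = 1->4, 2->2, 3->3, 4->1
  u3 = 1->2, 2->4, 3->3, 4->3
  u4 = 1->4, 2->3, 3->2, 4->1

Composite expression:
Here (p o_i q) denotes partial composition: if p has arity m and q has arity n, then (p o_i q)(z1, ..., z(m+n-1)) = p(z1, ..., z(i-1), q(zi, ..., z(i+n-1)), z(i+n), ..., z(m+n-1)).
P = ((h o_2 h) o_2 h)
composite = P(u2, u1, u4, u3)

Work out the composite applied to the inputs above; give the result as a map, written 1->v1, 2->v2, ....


(u1 * u4) = 1->1, 2->1, 3->3, 4->1
((u1 * u4) * u3) = 1->1, 2->1, 3->3, 4->3
(u2 * ((u1 * u4) * u3)) = 1->4, 2->4, 3->3, 4->3

1->4, 2->4, 3->3, 4->3


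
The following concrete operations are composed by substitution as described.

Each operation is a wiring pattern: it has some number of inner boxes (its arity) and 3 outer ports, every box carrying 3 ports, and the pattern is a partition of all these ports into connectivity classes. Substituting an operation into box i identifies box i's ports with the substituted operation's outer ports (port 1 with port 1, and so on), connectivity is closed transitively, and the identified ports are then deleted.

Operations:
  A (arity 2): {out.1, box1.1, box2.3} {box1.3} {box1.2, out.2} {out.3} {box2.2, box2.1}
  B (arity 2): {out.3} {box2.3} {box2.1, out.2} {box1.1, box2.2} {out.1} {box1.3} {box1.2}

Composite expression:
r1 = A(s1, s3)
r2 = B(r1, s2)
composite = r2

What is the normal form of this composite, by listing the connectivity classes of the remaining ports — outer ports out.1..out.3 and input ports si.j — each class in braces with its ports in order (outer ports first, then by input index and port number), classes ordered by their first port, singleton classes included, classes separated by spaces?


{out.1} {out.2, s2.1} {out.3} {s1.1, s2.2, s3.3} {s1.2} {s1.3} {s2.3} {s3.1, s3.2}


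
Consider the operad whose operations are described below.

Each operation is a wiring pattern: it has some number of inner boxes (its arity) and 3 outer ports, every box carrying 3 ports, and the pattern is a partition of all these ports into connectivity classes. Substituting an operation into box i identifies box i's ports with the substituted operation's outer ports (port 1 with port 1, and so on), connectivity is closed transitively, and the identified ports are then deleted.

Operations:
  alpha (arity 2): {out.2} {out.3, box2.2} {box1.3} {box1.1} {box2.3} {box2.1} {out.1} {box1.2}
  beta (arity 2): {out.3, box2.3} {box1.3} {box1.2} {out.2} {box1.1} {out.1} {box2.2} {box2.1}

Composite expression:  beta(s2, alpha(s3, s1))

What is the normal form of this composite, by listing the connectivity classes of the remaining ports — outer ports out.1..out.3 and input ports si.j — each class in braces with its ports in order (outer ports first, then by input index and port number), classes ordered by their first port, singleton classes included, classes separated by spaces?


{out.1} {out.2} {out.3, s1.2} {s1.1} {s1.3} {s2.1} {s2.2} {s2.3} {s3.1} {s3.2} {s3.3}


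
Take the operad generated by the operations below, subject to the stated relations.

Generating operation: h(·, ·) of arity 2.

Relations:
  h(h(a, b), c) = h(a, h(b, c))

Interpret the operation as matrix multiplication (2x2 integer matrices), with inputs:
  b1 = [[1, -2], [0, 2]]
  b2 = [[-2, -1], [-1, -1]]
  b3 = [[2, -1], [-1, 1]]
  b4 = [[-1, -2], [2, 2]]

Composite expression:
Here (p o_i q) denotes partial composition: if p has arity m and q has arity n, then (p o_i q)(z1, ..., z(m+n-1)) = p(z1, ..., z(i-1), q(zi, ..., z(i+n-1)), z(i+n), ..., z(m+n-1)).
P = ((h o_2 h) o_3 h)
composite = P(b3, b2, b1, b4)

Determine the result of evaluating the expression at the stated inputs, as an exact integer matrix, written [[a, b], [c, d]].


[[11, 14], [-5, -6]]

h(b1, b4) = [[-5, -6], [4, 4]]
h(b2, h(b1, b4)) = [[6, 8], [1, 2]]
h(b3, h(b2, h(b1, b4))) = [[11, 14], [-5, -6]]


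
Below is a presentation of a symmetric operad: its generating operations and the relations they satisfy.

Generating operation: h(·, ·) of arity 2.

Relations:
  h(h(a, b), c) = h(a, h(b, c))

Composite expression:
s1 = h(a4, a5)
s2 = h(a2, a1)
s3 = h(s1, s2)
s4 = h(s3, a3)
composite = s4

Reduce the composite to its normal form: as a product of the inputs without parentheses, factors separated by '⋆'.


a4 ⋆ a5 ⋆ a2 ⋆ a1 ⋆ a3

Key point: h is associative — brackets drop, the a-order remains.
h(a4, a5) spells out as a4 ⋆ a5
h(a2, a1) spells out as a2 ⋆ a1
h(h(a4, a5), h(a2, a1)) spells out as a4 ⋆ a5 ⋆ a2 ⋆ a1
h(h(h(a4, a5), h(a2, a1)), a3) spells out as a4 ⋆ a5 ⋆ a2 ⋆ a1 ⋆ a3


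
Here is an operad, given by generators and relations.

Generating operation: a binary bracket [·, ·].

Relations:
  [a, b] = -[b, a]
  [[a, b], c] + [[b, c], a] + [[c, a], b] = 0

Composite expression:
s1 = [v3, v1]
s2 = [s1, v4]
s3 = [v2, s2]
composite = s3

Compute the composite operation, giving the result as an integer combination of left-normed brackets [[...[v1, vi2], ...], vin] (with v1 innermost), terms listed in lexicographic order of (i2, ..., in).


[[[v1, v3], v4], v2]

Antisymmetry and Jacobi reduce to v1-anchored left-normed brackets.
Composite bracket: [v2, [[v3, v1], v4]]
Full expansion: 8 signed words from ab - ba (2^3 = 8).
Collect the words opening with v1:
  v1v3v4v2 (sign +1) contributes +[[[v1, v3], v4], v2]


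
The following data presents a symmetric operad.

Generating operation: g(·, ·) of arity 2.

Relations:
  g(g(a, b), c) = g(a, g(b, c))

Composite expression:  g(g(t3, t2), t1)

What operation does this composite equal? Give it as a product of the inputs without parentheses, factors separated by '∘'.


t3 ∘ t2 ∘ t1

Every regrouping of g is equal, so read the t-inputs in written order.
g(t3, t2) linearizes to t3 ∘ t2
g(g(t3, t2), t1) linearizes to t3 ∘ t2 ∘ t1


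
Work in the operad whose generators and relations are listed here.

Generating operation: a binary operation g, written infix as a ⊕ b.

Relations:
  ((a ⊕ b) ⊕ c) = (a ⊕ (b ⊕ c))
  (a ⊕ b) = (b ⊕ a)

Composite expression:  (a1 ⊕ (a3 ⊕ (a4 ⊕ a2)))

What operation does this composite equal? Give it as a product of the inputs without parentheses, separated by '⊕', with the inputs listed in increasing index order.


Reordering under g is free, so list the a-inputs canonically.
(a4 ⊕ a2) spells out as a4 ⊕ a2
(a3 ⊕ (a4 ⊕ a2)) spells out as a3 ⊕ a4 ⊕ a2
(a1 ⊕ (a3 ⊕ (a4 ⊕ a2))) spells out as a1 ⊕ a3 ⊕ a4 ⊕ a2
rearranged into index order: a1 ⊕ a2 ⊕ a3 ⊕ a4

a1 ⊕ a2 ⊕ a3 ⊕ a4


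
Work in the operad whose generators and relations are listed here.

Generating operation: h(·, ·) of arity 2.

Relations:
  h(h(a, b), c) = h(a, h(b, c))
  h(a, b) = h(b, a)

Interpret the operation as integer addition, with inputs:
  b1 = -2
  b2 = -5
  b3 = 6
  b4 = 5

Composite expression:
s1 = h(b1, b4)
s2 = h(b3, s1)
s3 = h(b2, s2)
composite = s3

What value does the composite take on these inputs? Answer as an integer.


4

h(b1, b4) = 3
h(b3, h(b1, b4)) = 9
h(b2, h(b3, h(b1, b4))) = 4


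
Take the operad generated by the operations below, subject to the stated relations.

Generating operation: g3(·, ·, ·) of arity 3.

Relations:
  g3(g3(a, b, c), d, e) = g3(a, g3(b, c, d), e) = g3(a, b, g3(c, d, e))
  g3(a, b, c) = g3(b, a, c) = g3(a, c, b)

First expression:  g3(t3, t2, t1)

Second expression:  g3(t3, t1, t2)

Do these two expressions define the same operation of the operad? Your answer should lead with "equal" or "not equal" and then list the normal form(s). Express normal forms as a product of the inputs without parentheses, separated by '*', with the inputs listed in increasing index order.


The first expression reduces to t1 * t2 * t3
The second expression reduces to t1 * t2 * t3
One common form — equal.

equal; both compose to t1 * t2 * t3


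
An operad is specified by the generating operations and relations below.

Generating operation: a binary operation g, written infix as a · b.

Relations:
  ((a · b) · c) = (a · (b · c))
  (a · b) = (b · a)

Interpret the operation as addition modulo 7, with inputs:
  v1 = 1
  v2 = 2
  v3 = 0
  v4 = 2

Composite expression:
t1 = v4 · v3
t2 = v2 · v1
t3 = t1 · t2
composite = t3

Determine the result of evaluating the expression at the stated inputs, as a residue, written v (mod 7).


5 (mod 7)


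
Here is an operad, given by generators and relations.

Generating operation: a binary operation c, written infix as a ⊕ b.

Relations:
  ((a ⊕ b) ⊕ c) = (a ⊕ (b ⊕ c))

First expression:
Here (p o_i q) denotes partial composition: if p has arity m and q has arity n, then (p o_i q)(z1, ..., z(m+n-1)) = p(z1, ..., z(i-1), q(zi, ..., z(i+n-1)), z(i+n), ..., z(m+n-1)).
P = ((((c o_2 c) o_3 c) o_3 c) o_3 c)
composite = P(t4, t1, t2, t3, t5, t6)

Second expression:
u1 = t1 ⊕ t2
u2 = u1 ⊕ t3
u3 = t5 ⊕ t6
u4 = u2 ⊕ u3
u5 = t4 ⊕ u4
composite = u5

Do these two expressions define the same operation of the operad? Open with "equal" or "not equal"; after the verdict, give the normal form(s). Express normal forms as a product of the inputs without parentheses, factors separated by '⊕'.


equal: each reduces to t4 ⊕ t1 ⊕ t2 ⊕ t3 ⊕ t5 ⊕ t6


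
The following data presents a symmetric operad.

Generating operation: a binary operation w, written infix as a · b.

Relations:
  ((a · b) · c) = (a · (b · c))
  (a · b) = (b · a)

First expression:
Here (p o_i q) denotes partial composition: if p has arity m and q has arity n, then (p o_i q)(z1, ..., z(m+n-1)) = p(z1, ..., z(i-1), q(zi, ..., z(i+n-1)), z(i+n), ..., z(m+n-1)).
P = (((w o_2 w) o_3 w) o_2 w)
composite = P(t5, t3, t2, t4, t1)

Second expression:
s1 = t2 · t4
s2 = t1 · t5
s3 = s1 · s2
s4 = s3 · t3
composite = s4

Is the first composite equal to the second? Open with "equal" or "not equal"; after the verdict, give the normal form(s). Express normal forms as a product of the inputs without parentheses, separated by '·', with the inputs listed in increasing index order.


equal; the common form is t1 · t2 · t3 · t4 · t5

Normal form of the first expression: t1 · t2 · t3 · t4 · t5
Normal form of the second expression: t1 · t2 · t3 · t4 · t5
The forms coincide; equal.


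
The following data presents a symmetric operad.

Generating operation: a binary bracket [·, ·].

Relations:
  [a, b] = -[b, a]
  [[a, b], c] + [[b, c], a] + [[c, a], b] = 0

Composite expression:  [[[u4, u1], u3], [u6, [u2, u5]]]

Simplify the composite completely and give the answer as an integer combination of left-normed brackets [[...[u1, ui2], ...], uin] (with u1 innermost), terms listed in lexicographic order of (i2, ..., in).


[[[[[u1, u4], u3], u2], u5], u6] - [[[[[u1, u4], u3], u5], u2], u6] - [[[[[u1, u4], u3], u6], u2], u5] + [[[[[u1, u4], u3], u6], u5], u2]

Left-normed coefficients sit on the u1-initial expansion words.
Composite bracket: [[[u4, u1], u3], [u6, [u2, u5]]]
Each bracket splits as ab - ba, giving 32 signed words (2^5 = 32).
The u1-initial words carry the normal form:
  u1u4u3u2u5u6 (sign +1) contributes +[[[[[u1, u4], u3], u2], u5], u6]
  u1u4u3u5u2u6 (sign -1) contributes -[[[[[u1, u4], u3], u5], u2], u6]
  u1u4u3u6u2u5 (sign -1) contributes -[[[[[u1, u4], u3], u6], u2], u5]
  u1u4u3u6u5u2 (sign +1) contributes +[[[[[u1, u4], u3], u6], u5], u2]


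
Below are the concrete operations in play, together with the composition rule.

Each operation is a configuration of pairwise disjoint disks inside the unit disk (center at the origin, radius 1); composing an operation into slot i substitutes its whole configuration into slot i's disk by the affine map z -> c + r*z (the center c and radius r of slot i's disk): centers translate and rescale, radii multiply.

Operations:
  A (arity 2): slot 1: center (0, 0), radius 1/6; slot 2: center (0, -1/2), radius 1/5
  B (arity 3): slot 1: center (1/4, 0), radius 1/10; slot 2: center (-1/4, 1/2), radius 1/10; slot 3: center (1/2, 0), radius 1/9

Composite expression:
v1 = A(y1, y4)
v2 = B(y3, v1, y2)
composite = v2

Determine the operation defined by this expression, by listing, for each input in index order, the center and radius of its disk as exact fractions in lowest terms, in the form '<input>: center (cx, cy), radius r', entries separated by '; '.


Follow each y-input down from B: c' goes to c + r*c', radius to r*r'.
y3 passes through 1 substitution, ending at center (1/4, 0), radius 1/10
y1 passes through 2 substitutions, ending at center (-1/4, 1/2), radius 1/60
y4 passes through 2 substitutions, ending at center (-1/4, 9/20), radius 1/50
y2 passes through 1 substitution, ending at center (1/2, 0), radius 1/9

y1: center (-1/4, 1/2), radius 1/60; y2: center (1/2, 0), radius 1/9; y3: center (1/4, 0), radius 1/10; y4: center (-1/4, 9/20), radius 1/50


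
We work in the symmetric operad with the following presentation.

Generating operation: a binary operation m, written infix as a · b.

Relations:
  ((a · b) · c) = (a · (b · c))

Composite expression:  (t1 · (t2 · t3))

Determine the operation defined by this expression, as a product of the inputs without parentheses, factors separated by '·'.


Key point: m is associative — brackets drop, the t-order remains.
(t2 · t3) flattens to t2 · t3
(t1 · (t2 · t3)) flattens to t1 · t2 · t3

t1 · t2 · t3


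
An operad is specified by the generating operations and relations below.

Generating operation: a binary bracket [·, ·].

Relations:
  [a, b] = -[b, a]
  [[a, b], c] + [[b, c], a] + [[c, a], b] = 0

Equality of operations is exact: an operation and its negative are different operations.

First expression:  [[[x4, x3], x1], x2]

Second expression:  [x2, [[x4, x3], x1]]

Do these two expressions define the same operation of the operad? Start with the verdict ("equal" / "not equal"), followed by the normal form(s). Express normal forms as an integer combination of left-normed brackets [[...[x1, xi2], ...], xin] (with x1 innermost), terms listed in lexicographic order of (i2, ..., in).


In normal form, the first expression is [[[x1, x3], x4], x2] - [[[x1, x4], x3], x2]
In normal form, the second expression is -[[[x1, x3], x4], x2] + [[[x1, x4], x3], x2]
Distinct normal forms: not equal.

not equal; the first gives [[[x1, x3], x4], x2] - [[[x1, x4], x3], x2] and the second -[[[x1, x3], x4], x2] + [[[x1, x4], x3], x2]


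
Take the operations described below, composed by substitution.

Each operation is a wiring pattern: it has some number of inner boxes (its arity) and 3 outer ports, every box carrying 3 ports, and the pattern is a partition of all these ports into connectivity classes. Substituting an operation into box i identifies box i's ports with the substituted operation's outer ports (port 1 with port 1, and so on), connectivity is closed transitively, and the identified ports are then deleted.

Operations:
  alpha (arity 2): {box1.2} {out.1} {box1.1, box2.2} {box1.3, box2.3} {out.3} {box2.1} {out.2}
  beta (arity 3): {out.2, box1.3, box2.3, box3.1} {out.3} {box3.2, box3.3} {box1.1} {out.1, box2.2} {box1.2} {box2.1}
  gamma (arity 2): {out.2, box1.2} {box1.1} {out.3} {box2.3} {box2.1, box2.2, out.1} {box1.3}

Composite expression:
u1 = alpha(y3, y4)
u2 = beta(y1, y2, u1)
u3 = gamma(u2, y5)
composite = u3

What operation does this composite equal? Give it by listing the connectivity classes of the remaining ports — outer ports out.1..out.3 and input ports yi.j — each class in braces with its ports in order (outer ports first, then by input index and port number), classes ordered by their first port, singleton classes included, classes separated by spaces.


After gluing at gamma, chains via deleted ports link the y-ports.
stage alpha: inputs (y3, y4), connectivity {out.1} {out.2} {out.3} {y3.1, y4.2} {y3.2} {y3.3, y4.3} {y4.1}, out.j its boundary
stage beta: inputs (y1, y2, y3, y4), connectivity {out.1, y2.2} {out.2, y1.3, y2.3} {out.3} {y1.1} {y1.2} {y2.1} {y3.1, y4.2} {y3.2} {y3.3, y4.3} {y4.1}, out.j its boundary
stage gamma: inputs (y1, y2, y3, y4, y5), connectivity {out.1, y5.1, y5.2} {out.2, y1.3, y2.3} {out.3} {y1.1} {y1.2} {y2.1} {y2.2} {y3.1, y4.2} {y3.2} {y3.3, y4.3} {y4.1} {y5.3}, out.j its boundary

{out.1, y5.1, y5.2} {out.2, y1.3, y2.3} {out.3} {y1.1} {y1.2} {y2.1} {y2.2} {y3.1, y4.2} {y3.2} {y3.3, y4.3} {y4.1} {y5.3}


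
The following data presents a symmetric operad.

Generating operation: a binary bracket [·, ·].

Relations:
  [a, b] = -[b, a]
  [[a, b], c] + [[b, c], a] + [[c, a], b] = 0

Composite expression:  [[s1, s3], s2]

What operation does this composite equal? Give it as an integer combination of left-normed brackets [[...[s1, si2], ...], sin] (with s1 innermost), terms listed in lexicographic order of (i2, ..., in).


[[s1, s3], s2]

Expand each bracket as ab - ba; the s1-initial words give the coefficients.
Composite bracket: [[s1, s3], s2]
Under [a, b] = ab - ba we get 4 signed associative words (2^2 = 4).
Keep just the words that open with s1:
  the word s1s3s2 carries sign +1 and contributes +[[s1, s3], s2]


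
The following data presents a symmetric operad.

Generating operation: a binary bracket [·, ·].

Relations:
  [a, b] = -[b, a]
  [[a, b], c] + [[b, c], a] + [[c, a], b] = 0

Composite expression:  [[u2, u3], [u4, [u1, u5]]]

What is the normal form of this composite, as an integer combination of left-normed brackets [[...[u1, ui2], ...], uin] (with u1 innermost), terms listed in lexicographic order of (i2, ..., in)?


[[[[u1, u5], u4], u2], u3] - [[[[u1, u5], u4], u3], u2]

Skip Jacobi rewriting: expand, keep u1-initial words, read off terms.
Composite bracket: [[u2, u3], [u4, [u1, u5]]]
Each bracket splits as ab - ba, giving 16 signed words (2^4 = 16).
Keep just the words that open with u1:
  u1u5u4u2u3 (sign +1) contributes +[[[[u1, u5], u4], u2], u3]
  u1u5u4u3u2 (sign -1) contributes -[[[[u1, u5], u4], u3], u2]


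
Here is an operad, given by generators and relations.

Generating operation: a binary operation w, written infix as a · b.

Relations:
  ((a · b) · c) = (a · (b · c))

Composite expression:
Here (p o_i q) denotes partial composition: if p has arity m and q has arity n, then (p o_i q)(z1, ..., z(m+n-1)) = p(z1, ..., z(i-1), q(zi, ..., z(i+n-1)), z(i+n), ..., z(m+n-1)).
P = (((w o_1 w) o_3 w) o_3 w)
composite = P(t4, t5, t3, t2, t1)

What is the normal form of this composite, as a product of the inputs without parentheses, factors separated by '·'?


t4 · t5 · t3 · t2 · t1

Key point: w is associative — brackets drop, the t-order remains.
(t4 · t5) linearizes to t4 · t5
(t3 · t2) linearizes to t3 · t2
((t3 · t2) · t1) linearizes to t3 · t2 · t1
((t4 · t5) · ((t3 · t2) · t1)) linearizes to t4 · t5 · t3 · t2 · t1


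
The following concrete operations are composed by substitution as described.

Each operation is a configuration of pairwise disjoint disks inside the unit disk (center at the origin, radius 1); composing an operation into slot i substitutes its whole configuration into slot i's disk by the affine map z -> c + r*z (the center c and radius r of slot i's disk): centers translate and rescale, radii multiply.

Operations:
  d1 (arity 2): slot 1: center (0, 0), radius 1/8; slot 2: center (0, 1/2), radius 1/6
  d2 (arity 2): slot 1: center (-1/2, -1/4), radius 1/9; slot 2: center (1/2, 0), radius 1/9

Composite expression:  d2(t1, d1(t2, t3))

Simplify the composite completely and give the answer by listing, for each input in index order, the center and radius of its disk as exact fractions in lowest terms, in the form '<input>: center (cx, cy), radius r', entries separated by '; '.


t1: center (-1/2, -1/4), radius 1/9; t2: center (1/2, 0), radius 1/72; t3: center (1/2, 1/18), radius 1/54

Below d2, radii multiply path by path; the t-disk centers shift.
input t1: composing its 1 substitution step yields center (-1/2, -1/4), radius 1/9
input t2: composing its 2 substitution steps yields center (1/2, 0), radius 1/72
input t3: composing its 2 substitution steps yields center (1/2, 1/18), radius 1/54


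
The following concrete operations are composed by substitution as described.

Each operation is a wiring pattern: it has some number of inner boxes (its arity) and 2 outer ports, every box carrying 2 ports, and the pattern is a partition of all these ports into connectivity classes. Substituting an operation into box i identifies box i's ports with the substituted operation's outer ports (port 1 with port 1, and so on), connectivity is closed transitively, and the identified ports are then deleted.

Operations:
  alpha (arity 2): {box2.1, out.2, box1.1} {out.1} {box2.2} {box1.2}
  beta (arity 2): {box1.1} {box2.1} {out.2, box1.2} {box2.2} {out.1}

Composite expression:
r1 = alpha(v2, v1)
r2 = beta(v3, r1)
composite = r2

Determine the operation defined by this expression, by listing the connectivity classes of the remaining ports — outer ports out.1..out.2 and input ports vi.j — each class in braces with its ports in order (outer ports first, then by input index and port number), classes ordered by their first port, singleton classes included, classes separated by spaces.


Connectivity passes through glued beta-boundaries; trace each wire chain.
after alpha, the pattern on (v2, v1) reads {out.1} {out.2, v1.1, v2.1} {v1.2} {v2.2} (out.j = its outer ports)
after beta, the pattern on (v3, v2, v1) reads {out.1} {out.2, v3.2} {v1.1, v2.1} {v1.2} {v2.2} {v3.1} (out.j = its outer ports)

{out.1} {out.2, v3.2} {v1.1, v2.1} {v1.2} {v2.2} {v3.1}


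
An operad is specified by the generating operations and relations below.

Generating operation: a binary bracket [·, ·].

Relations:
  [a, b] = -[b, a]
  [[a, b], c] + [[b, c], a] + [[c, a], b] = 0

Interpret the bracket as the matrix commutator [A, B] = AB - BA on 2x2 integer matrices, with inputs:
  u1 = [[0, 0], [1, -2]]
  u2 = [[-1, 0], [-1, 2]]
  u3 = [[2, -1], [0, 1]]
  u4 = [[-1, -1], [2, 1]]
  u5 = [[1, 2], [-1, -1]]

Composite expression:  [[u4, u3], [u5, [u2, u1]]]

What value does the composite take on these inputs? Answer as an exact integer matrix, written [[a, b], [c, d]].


[[-6, -12], [16, 6]]

[u4, u3] = [[2, 3], [2, -2]]
[u2, u1] = [[0, 0], [1, 0]]
[u5, [u2, u1]] = [[2, 0], [-2, -2]]
[[u4, u3], [u5, [u2, u1]]] = [[-6, -12], [16, 6]]


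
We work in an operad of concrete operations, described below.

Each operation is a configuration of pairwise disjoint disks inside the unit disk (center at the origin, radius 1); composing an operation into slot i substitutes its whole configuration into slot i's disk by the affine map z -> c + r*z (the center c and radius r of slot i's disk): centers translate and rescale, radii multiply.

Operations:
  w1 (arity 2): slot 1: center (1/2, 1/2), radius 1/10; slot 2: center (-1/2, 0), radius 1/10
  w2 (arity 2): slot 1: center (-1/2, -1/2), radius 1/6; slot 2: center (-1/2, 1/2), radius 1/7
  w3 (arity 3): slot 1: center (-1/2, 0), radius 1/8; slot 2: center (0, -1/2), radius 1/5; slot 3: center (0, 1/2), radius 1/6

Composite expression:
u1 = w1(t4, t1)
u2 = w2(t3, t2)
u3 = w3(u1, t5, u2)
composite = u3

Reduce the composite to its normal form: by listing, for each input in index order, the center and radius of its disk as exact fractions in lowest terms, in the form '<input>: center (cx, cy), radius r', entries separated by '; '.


t1: center (-9/16, 0), radius 1/80; t2: center (-1/12, 7/12), radius 1/42; t3: center (-1/12, 5/12), radius 1/36; t4: center (-7/16, 1/16), radius 1/80; t5: center (0, -1/2), radius 1/5

Each t-disk chains the slot maps above it in w3; radii multiply.
for t4, the 2-step affine chain lands on center (-7/16, 1/16), radius 1/80
for t1, the 2-step affine chain lands on center (-9/16, 0), radius 1/80
for t5, the 1-step affine chain lands on center (0, -1/2), radius 1/5
for t3, the 2-step affine chain lands on center (-1/12, 5/12), radius 1/36
for t2, the 2-step affine chain lands on center (-1/12, 7/12), radius 1/42


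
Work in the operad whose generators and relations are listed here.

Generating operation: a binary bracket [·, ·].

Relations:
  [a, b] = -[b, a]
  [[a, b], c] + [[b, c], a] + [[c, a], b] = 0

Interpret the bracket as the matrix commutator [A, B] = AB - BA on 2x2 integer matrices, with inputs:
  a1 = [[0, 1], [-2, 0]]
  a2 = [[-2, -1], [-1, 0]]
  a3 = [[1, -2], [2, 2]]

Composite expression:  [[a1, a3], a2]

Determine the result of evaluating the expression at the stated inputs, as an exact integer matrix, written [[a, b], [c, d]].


[[1, 6], [-8, -1]]

[a1, a3] = [[-2, 1], [2, 2]]
[[a1, a3], a2] = [[1, 6], [-8, -1]]


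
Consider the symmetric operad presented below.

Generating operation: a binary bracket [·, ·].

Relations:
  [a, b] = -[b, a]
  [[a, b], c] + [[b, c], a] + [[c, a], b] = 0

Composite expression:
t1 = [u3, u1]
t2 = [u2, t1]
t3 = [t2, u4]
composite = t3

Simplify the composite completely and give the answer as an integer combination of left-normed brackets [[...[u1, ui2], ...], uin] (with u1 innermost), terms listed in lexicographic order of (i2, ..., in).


[[[u1, u3], u2], u4]

Skip Jacobi rewriting: expand, keep u1-initial words, read off terms.
Composite bracket: [[u2, [u3, u1]], u4]
Under [a, b] = ab - ba we get 8 signed associative words (2^3 = 8).
Coefficients come from the u1-initial words:
  u1u3u2u4 appears with sign +1, giving the term +[[[u1, u3], u2], u4]


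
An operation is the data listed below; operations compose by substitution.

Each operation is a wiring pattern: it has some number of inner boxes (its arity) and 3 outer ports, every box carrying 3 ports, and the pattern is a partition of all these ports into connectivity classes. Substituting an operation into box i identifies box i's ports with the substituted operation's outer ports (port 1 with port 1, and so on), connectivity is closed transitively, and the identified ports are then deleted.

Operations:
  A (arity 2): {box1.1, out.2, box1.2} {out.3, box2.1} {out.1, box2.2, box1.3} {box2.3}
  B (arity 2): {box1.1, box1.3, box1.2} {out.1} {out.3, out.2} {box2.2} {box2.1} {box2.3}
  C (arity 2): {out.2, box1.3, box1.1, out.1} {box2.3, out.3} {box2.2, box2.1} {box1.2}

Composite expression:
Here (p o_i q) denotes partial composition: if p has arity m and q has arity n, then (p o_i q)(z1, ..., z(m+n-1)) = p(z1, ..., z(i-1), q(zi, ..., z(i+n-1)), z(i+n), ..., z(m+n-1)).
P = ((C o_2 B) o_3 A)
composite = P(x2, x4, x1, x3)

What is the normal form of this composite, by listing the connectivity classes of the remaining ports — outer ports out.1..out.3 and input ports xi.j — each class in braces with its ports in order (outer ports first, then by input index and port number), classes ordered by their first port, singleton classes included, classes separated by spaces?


{out.1, out.2, x2.1, x2.3} {out.3} {x1.1, x1.2} {x1.3, x3.2} {x2.2} {x3.1} {x3.3} {x4.1, x4.2, x4.3}

After gluing at C, chains via deleted ports link the x-ports.
stage A: inputs (x1, x3), connectivity {out.1, x1.3, x3.2} {out.2, x1.1, x1.2} {out.3, x3.1} {x3.3}, out.j its boundary
stage B: inputs (x4, x1, x3), connectivity {out.1} {out.2, out.3} {x1.1, x1.2} {x1.3, x3.2} {x3.1} {x3.3} {x4.1, x4.2, x4.3}, out.j its boundary
stage C: inputs (x2, x4, x1, x3), connectivity {out.1, out.2, x2.1, x2.3} {out.3} {x1.1, x1.2} {x1.3, x3.2} {x2.2} {x3.1} {x3.3} {x4.1, x4.2, x4.3}, out.j its boundary


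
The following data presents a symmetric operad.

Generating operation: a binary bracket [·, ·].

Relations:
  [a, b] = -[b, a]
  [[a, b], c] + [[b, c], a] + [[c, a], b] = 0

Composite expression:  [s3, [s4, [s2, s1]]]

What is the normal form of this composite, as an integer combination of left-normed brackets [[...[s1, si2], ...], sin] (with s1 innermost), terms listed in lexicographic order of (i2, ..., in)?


-[[[s1, s2], s4], s3]


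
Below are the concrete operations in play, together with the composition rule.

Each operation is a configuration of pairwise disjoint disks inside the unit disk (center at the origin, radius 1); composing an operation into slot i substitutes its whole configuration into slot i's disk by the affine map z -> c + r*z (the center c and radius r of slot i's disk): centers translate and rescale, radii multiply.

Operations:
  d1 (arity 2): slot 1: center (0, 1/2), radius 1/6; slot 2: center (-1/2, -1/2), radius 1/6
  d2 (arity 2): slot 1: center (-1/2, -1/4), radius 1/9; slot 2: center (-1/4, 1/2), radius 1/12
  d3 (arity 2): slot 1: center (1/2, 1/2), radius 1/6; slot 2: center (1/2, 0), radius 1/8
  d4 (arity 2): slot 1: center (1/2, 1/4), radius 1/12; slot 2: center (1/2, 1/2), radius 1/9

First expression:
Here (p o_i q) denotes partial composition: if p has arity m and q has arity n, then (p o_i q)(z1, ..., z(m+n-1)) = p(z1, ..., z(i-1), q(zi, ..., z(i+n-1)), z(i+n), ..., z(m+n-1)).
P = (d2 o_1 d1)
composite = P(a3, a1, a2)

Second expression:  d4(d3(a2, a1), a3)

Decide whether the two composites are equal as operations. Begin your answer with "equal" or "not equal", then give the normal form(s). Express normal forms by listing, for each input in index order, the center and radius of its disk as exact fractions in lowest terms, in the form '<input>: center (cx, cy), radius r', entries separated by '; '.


not equal — first a1: center (-5/9, -11/36), radius 1/54; a2: center (-1/4, 1/2), radius 1/12; a3: center (-1/2, -7/36), radius 1/54, second a1: center (13/24, 1/4), radius 1/96; a2: center (13/24, 7/24), radius 1/72; a3: center (1/2, 1/2), radius 1/9

Normal form of the first expression: a1: center (-5/9, -11/36), radius 1/54; a2: center (-1/4, 1/2), radius 1/12; a3: center (-1/2, -7/36), radius 1/54
Normal form of the second expression: a1: center (13/24, 1/4), radius 1/96; a2: center (13/24, 7/24), radius 1/72; a3: center (1/2, 1/2), radius 1/9
Different reductions; not equal.


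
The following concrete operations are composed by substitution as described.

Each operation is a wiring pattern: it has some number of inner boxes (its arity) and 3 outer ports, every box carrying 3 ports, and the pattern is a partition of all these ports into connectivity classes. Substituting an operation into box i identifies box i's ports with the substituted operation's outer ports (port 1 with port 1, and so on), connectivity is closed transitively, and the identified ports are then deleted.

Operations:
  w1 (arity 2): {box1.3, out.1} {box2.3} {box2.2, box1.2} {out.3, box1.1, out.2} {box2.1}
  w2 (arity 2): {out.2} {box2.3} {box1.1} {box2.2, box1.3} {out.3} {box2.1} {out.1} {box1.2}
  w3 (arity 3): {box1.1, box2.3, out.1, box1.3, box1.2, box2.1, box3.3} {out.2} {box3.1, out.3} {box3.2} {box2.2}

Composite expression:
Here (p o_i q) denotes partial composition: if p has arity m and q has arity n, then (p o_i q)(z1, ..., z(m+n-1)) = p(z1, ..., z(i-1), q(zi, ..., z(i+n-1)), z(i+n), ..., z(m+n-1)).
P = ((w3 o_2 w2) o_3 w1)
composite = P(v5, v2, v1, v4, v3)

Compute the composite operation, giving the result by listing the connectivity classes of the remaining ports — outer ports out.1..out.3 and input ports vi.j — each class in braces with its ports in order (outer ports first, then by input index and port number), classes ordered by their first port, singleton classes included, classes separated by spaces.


{out.1, v3.3, v5.1, v5.2, v5.3} {out.2} {out.3, v3.1} {v1.1, v2.3} {v1.2, v4.2} {v1.3} {v2.1} {v2.2} {v3.2} {v4.1} {v4.3}

Reachability decides: close wires over w3-identified ports.
stage w1: inputs (v1, v4), connectivity {out.1, v1.3} {out.2, out.3, v1.1} {v1.2, v4.2} {v4.1} {v4.3}, out.j its boundary
stage w2: inputs (v2, v1, v4), connectivity {out.1} {out.2} {out.3} {v1.1, v2.3} {v1.2, v4.2} {v1.3} {v2.1} {v2.2} {v4.1} {v4.3}, out.j its boundary
stage w3: inputs (v5, v2, v1, v4, v3), connectivity {out.1, v3.3, v5.1, v5.2, v5.3} {out.2} {out.3, v3.1} {v1.1, v2.3} {v1.2, v4.2} {v1.3} {v2.1} {v2.2} {v3.2} {v4.1} {v4.3}, out.j its boundary


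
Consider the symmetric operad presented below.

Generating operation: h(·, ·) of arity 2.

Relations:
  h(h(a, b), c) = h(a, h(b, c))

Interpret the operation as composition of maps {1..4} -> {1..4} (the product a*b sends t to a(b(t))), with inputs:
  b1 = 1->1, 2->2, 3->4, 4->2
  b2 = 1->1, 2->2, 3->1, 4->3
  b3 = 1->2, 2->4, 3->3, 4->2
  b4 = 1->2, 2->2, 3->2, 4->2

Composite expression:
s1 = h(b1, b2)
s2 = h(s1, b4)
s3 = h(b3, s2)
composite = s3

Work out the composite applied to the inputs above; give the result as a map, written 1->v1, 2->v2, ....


1->4, 2->4, 3->4, 4->4

h(b1, b2) = 1->1, 2->2, 3->1, 4->4
h(h(b1, b2), b4) = 1->2, 2->2, 3->2, 4->2
h(b3, h(h(b1, b2), b4)) = 1->4, 2->4, 3->4, 4->4


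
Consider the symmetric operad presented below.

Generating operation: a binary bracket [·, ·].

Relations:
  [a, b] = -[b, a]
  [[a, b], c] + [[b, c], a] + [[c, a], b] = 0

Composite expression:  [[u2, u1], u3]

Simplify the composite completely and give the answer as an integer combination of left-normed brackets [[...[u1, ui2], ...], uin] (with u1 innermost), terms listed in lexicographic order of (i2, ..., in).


Expand each bracket as ab - ba; the u1-initial words give the coefficients.
Composite bracket: [[u2, u1], u3]
Expanding via [a, b] = ab - ba: 4 signed words (2^2 = 4).
Keep just the words that open with u1:
  u1u2u3 (sign -1) contributes -[[u1, u2], u3]

-[[u1, u2], u3]


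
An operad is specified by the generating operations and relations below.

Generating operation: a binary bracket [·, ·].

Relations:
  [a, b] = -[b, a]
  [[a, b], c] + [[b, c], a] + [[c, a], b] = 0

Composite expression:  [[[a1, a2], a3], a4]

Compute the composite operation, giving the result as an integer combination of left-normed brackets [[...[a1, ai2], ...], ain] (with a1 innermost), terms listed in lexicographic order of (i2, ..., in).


Expand each bracket as ab - ba; the a1-initial words give the coefficients.
Composite bracket: [[[a1, a2], a3], a4]
Full expansion: 8 signed words from ab - ba (2^3 = 8).
The a1-initial words carry the normal form:
  sign of a1a2a3a4 is +1, so it contributes +[[[a1, a2], a3], a4]

[[[a1, a2], a3], a4]
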